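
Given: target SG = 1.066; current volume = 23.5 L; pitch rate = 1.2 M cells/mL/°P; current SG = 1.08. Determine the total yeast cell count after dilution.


V_w = V·((SG_c−1)/(SG_t−1)−1);  °P = 259 − 259/SG_t;  cells = rate·(V+V_w)·°P
V_w = 23.5·((1.08−1)/(1.066−1)−1) = 4.9848
V_final = 23.5 + 4.9848 = 28.4848
°P = 259 − 259/1.066 = 16.0356
cells = 1.2·28.4848·16.0356

548.1276 billion cells


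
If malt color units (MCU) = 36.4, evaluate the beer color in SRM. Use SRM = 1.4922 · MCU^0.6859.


SRM = 1.4922 · 36.4^0.6859

17.5625 SRM


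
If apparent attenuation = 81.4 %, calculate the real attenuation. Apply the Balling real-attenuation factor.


RA = AA · 0.8192
RA = 81.4 · 0.8192

66.6829 %


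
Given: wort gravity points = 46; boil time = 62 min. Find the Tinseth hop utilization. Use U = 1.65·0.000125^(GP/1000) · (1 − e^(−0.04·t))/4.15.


bigness = 1.65·0.000125^(46/1000) = 1.0913
boil_factor = (1 − e^(−0.04·62))/4.15 = 0.2208
U = 1.0913 · 0.2208

0.2409


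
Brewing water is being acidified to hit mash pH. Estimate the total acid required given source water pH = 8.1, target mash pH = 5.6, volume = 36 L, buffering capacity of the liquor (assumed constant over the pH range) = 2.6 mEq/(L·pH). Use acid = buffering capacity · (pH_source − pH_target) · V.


acid = 2.6 · (8.1 − 5.6) · 36

234.0000 mEq


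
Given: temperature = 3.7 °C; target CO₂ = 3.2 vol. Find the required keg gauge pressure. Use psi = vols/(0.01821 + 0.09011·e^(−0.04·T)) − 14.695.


psi = 3.2/(0.01821 + 0.09011·e^(−0.04·3.7)) − 14.695

18.6649 psi


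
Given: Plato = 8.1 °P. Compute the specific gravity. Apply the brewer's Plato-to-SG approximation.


SG = 259/(259 − P)
SG = 259/(259 − 8.1)

1.0323


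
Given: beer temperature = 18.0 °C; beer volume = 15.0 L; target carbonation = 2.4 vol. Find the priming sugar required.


residual = 14.695·(0.01821 + 0.09011·e^(−0.04·T));  sugar = (target − residual)·4.0·V
residual = 14.695·(0.01821 + 0.09011·e^(−0.04·18.0)) = 0.9121
sugar = (2.4 − 0.9121)·4.0·15.0

89.2718 g


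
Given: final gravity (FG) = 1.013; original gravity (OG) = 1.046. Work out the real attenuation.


AA = (OG−FG)/(OG−1)·100;  RA = AA·0.8192
AA = (1.046 − 1.013)/(1.046 − 1)·100 = 71.7391
RA = 71.7391·0.8192

58.7687 %


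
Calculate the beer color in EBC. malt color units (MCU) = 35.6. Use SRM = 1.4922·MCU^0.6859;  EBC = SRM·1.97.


SRM = 1.4922·35.6^0.6859 = 17.2968
EBC = 17.2968·1.97

34.0748 EBC


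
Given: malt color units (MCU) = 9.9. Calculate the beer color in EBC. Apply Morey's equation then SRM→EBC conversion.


SRM = 1.4922·MCU^0.6859;  EBC = SRM·1.97
SRM = 1.4922·9.9^0.6859 = 7.1901
EBC = 7.1901·1.97

14.1644 EBC


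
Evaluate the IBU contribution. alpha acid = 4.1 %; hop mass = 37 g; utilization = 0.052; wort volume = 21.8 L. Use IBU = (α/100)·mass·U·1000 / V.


IBU = (4.1/100)·37·0.052·1000 / 21.8

3.6185 IBU


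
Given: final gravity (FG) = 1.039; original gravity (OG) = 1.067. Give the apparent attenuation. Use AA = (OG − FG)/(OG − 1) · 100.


AA = (1.067 − 1.039)/(1.067 − 1) · 100

41.7910 %


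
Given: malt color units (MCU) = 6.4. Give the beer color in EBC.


SRM = 1.4922·MCU^0.6859;  EBC = SRM·1.97
SRM = 1.4922·6.4^0.6859 = 5.3307
EBC = 5.3307·1.97

10.5015 EBC


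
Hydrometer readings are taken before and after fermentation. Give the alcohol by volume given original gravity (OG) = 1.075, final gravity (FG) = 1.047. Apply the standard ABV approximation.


ABV = (OG − FG) · 131.25
ABV = (1.075 − 1.047) · 131.25

3.6750 % ABV


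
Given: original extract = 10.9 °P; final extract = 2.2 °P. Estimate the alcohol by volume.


SG = 259/(259 − P);  ABV = (OG − FG)·131.25
OG = 259/(259 − 10.9) = 1.0439
FG = 259/(259 − 2.2) = 1.0086
ABV = (1.0439 − 1.0086)·131.25

4.6419 % ABV


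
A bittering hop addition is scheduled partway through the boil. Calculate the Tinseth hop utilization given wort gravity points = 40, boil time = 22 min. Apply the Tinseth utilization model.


U = 1.65·0.000125^(GP/1000) · (1 − e^(−0.04·t))/4.15
bigness = 1.65·0.000125^(40/1000) = 1.1518
boil_factor = (1 − e^(−0.04·22))/4.15 = 0.1410
U = 1.1518 · 0.1410

0.1624


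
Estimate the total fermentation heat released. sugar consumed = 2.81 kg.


Q = m_sugar · 590 kJ/kg
Q = 2.81 · 590

1657.9000 kJ


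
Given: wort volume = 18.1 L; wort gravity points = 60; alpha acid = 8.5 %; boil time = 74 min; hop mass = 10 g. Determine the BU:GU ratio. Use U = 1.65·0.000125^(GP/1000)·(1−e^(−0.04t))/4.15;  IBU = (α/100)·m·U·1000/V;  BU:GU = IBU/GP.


U = 1.65·0.000125^(60/1000)·(1−e^(−0.04·74))/4.15 = 0.2199
IBU = (8.5/100)·10·0.2199·1000/18.1 = 10.3248
BU:GU = 10.3248/60

0.1721


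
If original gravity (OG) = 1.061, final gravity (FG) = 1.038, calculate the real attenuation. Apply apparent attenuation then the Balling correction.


AA = (OG−FG)/(OG−1)·100;  RA = AA·0.8192
AA = (1.061 − 1.038)/(1.061 − 1)·100 = 37.7049
RA = 37.7049·0.8192

30.8879 %


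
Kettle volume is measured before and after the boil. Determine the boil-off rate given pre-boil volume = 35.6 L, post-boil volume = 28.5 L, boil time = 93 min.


rate = (V_pre − V_post) / (t_min/60)
rate = (35.6 − 28.5) / (93/60)

4.5806 L/hr


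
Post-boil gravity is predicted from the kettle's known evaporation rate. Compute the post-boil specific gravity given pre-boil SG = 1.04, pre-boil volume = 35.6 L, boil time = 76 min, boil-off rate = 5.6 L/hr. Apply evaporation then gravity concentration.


V_post = V_pre − rate·(t/60);  SG_post = 1 + (SG_pre−1)·V_pre/V_post
V_post = 35.6 − 5.6·(76/60) = 28.5067
SG_post = 1 + (1.04 − 1)·35.6/28.5067

1.0500


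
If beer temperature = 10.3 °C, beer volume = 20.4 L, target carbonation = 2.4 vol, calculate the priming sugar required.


residual = 14.695·(0.01821 + 0.09011·e^(−0.04·T));  sugar = (target − residual)·4.0·V
residual = 14.695·(0.01821 + 0.09011·e^(−0.04·10.3)) = 1.1446
sugar = (2.4 − 1.1446)·4.0·20.4

102.4387 g


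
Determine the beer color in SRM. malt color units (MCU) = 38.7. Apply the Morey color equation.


SRM = 1.4922 · MCU^0.6859
SRM = 1.4922 · 38.7^0.6859

18.3163 SRM


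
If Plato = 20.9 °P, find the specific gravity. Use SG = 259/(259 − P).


SG = 259/(259 − 20.9)

1.0878


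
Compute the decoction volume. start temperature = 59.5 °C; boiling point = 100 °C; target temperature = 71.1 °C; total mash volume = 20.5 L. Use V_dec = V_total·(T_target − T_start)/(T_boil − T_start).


V_dec = 20.5·(71.1 − 59.5)/(100 − 59.5)

5.8716 L


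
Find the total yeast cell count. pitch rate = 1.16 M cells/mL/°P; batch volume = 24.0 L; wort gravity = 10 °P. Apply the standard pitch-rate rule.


cells (billions) = rate · V_L · °P
cells = 1.16 · 24.0 · 10

278.4000 billion cells


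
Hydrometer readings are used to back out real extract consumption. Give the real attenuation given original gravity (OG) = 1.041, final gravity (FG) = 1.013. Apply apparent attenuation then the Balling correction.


AA = (OG−FG)/(OG−1)·100;  RA = AA·0.8192
AA = (1.041 − 1.013)/(1.041 − 1)·100 = 68.2927
RA = 68.2927·0.8192

55.9454 %


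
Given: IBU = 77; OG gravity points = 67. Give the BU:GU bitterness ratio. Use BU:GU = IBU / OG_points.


BU:GU = 77 / 67

1.1493


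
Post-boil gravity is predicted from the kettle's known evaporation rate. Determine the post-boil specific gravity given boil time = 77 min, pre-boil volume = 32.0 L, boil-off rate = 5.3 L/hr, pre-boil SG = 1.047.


V_post = V_pre − rate·(t/60);  SG_post = 1 + (SG_pre−1)·V_pre/V_post
V_post = 32.0 − 5.3·(77/60) = 25.1983
SG_post = 1 + (1.047 − 1)·32.0/25.1983

1.0597


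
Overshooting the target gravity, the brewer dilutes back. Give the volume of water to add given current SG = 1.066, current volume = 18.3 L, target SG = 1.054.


V_water = V·((SG_curr − 1)/(SG_target − 1) − 1)
V_water = 18.3·((1.066 − 1)/(1.054 − 1) − 1)

4.0667 L


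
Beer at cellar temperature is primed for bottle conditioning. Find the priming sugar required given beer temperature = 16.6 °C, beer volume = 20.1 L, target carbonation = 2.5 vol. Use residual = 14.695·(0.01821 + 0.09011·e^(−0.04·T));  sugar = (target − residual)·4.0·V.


residual = 14.695·(0.01821 + 0.09011·e^(−0.04·16.6)) = 0.9493
sugar = (2.5 − 0.9493)·4.0·20.1

124.6794 g


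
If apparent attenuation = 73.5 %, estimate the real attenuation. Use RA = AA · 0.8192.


RA = 73.5 · 0.8192

60.2112 %


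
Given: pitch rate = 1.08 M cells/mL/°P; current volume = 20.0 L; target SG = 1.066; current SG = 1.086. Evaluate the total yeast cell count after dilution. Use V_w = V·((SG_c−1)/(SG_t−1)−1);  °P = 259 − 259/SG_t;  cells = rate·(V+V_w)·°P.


V_w = 20.0·((1.086−1)/(1.066−1)−1) = 6.0606
V_final = 20.0 + 6.0606 = 26.0606
°P = 259 − 259/1.066 = 16.0356
cells = 1.08·26.0606·16.0356

451.3306 billion cells


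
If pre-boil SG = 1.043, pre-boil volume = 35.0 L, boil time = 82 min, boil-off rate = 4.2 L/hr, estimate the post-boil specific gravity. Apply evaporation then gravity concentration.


V_post = V_pre − rate·(t/60);  SG_post = 1 + (SG_pre−1)·V_pre/V_post
V_post = 35.0 − 4.2·(82/60) = 29.2600
SG_post = 1 + (1.043 − 1)·35.0/29.2600

1.0514


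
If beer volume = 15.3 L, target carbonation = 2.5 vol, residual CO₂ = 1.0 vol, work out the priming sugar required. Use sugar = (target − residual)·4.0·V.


sugar = (2.5 − 1.0)·4.0·15.3

91.8000 g


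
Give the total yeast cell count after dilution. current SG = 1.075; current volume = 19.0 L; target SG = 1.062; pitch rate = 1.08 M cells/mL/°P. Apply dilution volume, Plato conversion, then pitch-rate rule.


V_w = V·((SG_c−1)/(SG_t−1)−1);  °P = 259 − 259/SG_t;  cells = rate·(V+V_w)·°P
V_w = 19.0·((1.075−1)/(1.062−1)−1) = 3.9839
V_final = 19.0 + 3.9839 = 22.9839
°P = 259 − 259/1.062 = 15.1205
cells = 1.08·22.9839·15.1205

375.3305 billion cells


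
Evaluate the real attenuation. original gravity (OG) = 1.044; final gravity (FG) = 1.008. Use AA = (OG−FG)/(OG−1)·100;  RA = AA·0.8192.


AA = (1.044 − 1.008)/(1.044 − 1)·100 = 81.8182
RA = 81.8182·0.8192

67.0255 %


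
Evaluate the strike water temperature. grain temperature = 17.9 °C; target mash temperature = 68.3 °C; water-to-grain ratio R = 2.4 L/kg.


T_strike = (0.41/R)·(T_mash − T_grain) + T_mash
T_strike = (0.41/2.4)·(68.3 − 17.9) + 68.3

76.9100 °C


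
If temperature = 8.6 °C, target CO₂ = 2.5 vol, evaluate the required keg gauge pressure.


psi = vols/(0.01821 + 0.09011·e^(−0.04·T)) − 14.695
psi = 2.5/(0.01821 + 0.09011·e^(−0.04·8.6)) − 14.695

15.7588 psi


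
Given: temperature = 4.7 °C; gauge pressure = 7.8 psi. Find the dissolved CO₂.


vols = (P + 14.695)·(0.01821 + 0.09011·e^(−0.04·T))
vols = (7.8 + 14.695)·(0.01821 + 0.09011·e^(−0.04·4.7))

2.0893 volumes


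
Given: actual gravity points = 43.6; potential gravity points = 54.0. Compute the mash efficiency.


efficiency = actual / potential × 100
efficiency = 43.6 / 54.0 × 100

80.7407 %


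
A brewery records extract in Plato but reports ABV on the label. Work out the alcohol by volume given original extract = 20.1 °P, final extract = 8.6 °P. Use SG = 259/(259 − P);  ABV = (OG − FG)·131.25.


OG = 259/(259 − 20.1) = 1.0841
FG = 259/(259 − 8.6) = 1.0343
ABV = (1.0841 − 1.0343)·131.25

6.5350 % ABV


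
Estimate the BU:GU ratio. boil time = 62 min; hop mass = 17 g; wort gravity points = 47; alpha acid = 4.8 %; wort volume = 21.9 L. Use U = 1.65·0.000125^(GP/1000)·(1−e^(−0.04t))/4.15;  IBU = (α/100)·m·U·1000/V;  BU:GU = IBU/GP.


U = 1.65·0.000125^(47/1000)·(1−e^(−0.04·62))/4.15 = 0.2388
IBU = (4.8/100)·17·0.2388·1000/21.9 = 8.8972
BU:GU = 8.8972/47

0.1893


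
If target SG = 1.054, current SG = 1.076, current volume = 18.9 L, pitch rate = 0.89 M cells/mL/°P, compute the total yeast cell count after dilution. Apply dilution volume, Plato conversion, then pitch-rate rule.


V_w = V·((SG_c−1)/(SG_t−1)−1);  °P = 259 − 259/SG_t;  cells = rate·(V+V_w)·°P
V_w = 18.9·((1.076−1)/(1.054−1)−1) = 7.7000
V_final = 18.9 + 7.7000 = 26.6000
°P = 259 − 259/1.054 = 13.2694
cells = 0.89·26.6000·13.2694

314.1410 billion cells


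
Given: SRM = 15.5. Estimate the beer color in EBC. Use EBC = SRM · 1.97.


EBC = 15.5 · 1.97

30.5350 EBC


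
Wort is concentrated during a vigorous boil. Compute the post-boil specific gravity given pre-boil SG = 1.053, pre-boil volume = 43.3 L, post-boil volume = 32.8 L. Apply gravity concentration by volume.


SG_post = 1 + (SG_pre − 1)·V_pre/V_post
pts_pre = (1.053 − 1)·1000 = 53.0000
pts_post = 53.0000·43.3/32.8 = 69.9665
SG_post = 1 + 69.9665/1000

1.0700


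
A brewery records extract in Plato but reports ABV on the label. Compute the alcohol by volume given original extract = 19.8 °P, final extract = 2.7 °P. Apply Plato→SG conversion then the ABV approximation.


SG = 259/(259 − P);  ABV = (OG − FG)·131.25
OG = 259/(259 − 19.8) = 1.0828
FG = 259/(259 − 2.7) = 1.0105
ABV = (1.0828 − 1.0105)·131.25

9.4817 % ABV


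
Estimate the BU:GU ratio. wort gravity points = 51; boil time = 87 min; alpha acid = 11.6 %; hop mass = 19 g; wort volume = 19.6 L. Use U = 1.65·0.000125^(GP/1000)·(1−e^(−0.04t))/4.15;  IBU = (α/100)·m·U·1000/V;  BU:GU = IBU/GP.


U = 1.65·0.000125^(51/1000)·(1−e^(−0.04·87))/4.15 = 0.2437
IBU = (11.6/100)·19·0.2437·1000/19.6 = 27.3996
BU:GU = 27.3996/51

0.5372


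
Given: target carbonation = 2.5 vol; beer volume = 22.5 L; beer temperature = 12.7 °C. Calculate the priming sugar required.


residual = 14.695·(0.01821 + 0.09011·e^(−0.04·T));  sugar = (target − residual)·4.0·V
residual = 14.695·(0.01821 + 0.09011·e^(−0.04·12.7)) = 1.0643
sugar = (2.5 − 1.0643)·4.0·22.5

129.2090 g


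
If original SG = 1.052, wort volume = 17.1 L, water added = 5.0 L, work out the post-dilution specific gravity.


SG_new = 1 + (SG_old − 1)·V_old/(V_old + V_water)
pts = (1.052 − 1)·1000·17.1/(17.1 + 5.0) = 40.2353
SG_new = 1 + 40.2353/1000

1.0402


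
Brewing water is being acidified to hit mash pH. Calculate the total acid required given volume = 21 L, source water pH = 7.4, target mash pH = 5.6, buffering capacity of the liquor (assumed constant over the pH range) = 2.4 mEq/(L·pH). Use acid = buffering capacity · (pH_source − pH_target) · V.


acid = 2.4 · (7.4 − 5.6) · 21

90.7200 mEq


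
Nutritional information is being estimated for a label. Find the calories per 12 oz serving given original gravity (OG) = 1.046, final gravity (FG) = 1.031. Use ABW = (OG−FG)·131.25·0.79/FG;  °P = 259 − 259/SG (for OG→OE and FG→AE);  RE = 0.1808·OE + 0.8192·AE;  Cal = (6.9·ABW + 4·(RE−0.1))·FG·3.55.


ABW = (1.046 − 1.031)·131.25·0.79/1.031 = 1.5085
OE = 259 − 259/1.046 = 11.3901 °P
AE = 259 − 259/1.031 = 7.7876 °P
RE = 0.1808·11.3901 + 0.8192·7.7876 = 8.4389 °P
Cal = (6.9·1.5085 + 4·(8.4389−0.1))·1.031·3.55

160.1807 kcal


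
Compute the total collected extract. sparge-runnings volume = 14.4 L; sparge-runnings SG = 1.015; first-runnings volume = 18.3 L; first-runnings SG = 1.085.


total = Σ (SG_i − 1)·1000·V_i
first = (1.085 − 1)·1000·18.3 = 1555.5000
sparge = (1.015 − 1)·1000·14.4 = 216.0000
total = 1555.5000 + 216.0000

1771.5000 gravity·L


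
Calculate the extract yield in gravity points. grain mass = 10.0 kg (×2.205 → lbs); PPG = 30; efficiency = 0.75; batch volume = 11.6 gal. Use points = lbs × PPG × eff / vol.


lbs = 10.0 × 2.205 = 22.0500
points = 22.0500 × 30 × 0.75 / 11.6

42.7694 points


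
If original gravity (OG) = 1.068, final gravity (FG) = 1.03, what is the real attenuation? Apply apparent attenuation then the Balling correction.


AA = (OG−FG)/(OG−1)·100;  RA = AA·0.8192
AA = (1.068 − 1.03)/(1.068 − 1)·100 = 55.8824
RA = 55.8824·0.8192

45.7788 %


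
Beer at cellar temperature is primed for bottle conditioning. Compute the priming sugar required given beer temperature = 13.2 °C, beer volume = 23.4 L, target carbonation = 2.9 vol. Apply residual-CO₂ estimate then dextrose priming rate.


residual = 14.695·(0.01821 + 0.09011·e^(−0.04·T));  sugar = (target − residual)·4.0·V
residual = 14.695·(0.01821 + 0.09011·e^(−0.04·13.2)) = 1.0486
sugar = (2.9 − 1.0486)·4.0·23.4

173.2941 g


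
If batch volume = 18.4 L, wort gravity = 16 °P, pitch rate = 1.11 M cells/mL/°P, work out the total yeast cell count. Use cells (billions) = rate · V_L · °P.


cells = 1.11 · 18.4 · 16

326.7840 billion cells


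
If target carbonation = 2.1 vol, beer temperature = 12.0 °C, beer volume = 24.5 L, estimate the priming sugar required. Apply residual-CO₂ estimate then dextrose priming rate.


residual = 14.695·(0.01821 + 0.09011·e^(−0.04·T));  sugar = (target − residual)·4.0·V
residual = 14.695·(0.01821 + 0.09011·e^(−0.04·12.0)) = 1.0870
sugar = (2.1 − 1.0870)·4.0·24.5

99.2771 g


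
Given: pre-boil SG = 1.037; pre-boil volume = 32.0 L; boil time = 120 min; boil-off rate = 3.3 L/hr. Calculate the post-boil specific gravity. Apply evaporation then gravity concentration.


V_post = V_pre − rate·(t/60);  SG_post = 1 + (SG_pre−1)·V_pre/V_post
V_post = 32.0 − 3.3·(120/60) = 25.4000
SG_post = 1 + (1.037 − 1)·32.0/25.4000

1.0466


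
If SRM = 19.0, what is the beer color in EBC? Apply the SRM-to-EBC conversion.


EBC = SRM · 1.97
EBC = 19.0 · 1.97

37.4300 EBC


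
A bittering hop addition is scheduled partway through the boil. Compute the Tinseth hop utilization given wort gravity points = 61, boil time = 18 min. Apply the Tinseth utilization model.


U = 1.65·0.000125^(GP/1000) · (1 − e^(−0.04·t))/4.15
bigness = 1.65·0.000125^(61/1000) = 0.9537
boil_factor = (1 − e^(−0.04·18))/4.15 = 0.1237
U = 0.9537 · 0.1237

0.1179


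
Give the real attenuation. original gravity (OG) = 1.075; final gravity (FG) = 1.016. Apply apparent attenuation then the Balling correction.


AA = (OG−FG)/(OG−1)·100;  RA = AA·0.8192
AA = (1.075 − 1.016)/(1.075 − 1)·100 = 78.6667
RA = 78.6667·0.8192

64.4437 %


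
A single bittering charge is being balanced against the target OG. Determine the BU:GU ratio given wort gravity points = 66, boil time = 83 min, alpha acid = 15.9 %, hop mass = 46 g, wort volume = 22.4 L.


U = 1.65·0.000125^(GP/1000)·(1−e^(−0.04t))/4.15;  IBU = (α/100)·m·U·1000/V;  BU:GU = IBU/GP
U = 1.65·0.000125^(66/1000)·(1−e^(−0.04·83))/4.15 = 0.2118
IBU = (15.9/100)·46·0.2118·1000/22.4 = 69.1428
BU:GU = 69.1428/66

1.0476


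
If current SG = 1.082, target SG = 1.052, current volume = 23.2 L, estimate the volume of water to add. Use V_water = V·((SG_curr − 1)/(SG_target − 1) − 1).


V_water = 23.2·((1.082 − 1)/(1.052 − 1) − 1)

13.3846 L


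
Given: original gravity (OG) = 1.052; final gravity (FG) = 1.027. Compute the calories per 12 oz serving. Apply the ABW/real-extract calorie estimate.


ABW = (OG−FG)·131.25·0.79/FG;  °P = 259 − 259/SG (for OG→OE and FG→AE);  RE = 0.1808·OE + 0.8192·AE;  Cal = (6.9·ABW + 4·(RE−0.1))·FG·3.55
ABW = (1.052 − 1.027)·131.25·0.79/1.027 = 2.5240
OE = 259 − 259/1.052 = 12.8023 °P
AE = 259 − 259/1.027 = 6.8092 °P
RE = 0.1808·12.8023 + 0.8192·6.8092 = 7.8927 °P
Cal = (6.9·2.5240 + 4·(7.8927−0.1))·1.027·3.55

177.1398 kcal


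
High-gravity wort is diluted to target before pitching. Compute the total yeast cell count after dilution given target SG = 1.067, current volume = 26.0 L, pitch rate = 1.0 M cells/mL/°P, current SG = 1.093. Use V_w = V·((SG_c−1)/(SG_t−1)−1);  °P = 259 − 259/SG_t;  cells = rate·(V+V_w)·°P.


V_w = 26.0·((1.093−1)/(1.067−1)−1) = 10.0896
V_final = 26.0 + 10.0896 = 36.0896
°P = 259 − 259/1.067 = 16.2634
cells = 1.0·36.0896·16.2634

586.9372 billion cells


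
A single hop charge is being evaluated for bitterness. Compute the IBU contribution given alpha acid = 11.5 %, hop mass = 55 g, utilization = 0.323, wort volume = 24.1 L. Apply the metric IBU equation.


IBU = (α/100)·mass·U·1000 / V
IBU = (11.5/100)·55·0.323·1000 / 24.1

84.7707 IBU


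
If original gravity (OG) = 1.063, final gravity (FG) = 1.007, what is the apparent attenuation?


AA = (OG − FG)/(OG − 1) · 100
AA = (1.063 − 1.007)/(1.063 − 1) · 100

88.8889 %


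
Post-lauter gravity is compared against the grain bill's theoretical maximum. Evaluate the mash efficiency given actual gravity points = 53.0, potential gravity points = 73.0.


efficiency = actual / potential × 100
efficiency = 53.0 / 73.0 × 100

72.6027 %


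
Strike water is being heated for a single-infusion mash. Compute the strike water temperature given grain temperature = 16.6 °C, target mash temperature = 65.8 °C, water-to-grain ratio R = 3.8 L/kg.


T_strike = (0.41/R)·(T_mash − T_grain) + T_mash
T_strike = (0.41/3.8)·(65.8 − 16.6) + 65.8

71.1084 °C


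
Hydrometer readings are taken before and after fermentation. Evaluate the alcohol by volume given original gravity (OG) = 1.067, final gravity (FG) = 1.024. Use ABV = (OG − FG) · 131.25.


ABV = (1.067 − 1.024) · 131.25

5.6437 % ABV


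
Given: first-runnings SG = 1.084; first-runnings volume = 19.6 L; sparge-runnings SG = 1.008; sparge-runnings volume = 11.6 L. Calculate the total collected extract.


total = Σ (SG_i − 1)·1000·V_i
first = (1.084 − 1)·1000·19.6 = 1646.4000
sparge = (1.008 − 1)·1000·11.6 = 92.8000
total = 1646.4000 + 92.8000

1739.2000 gravity·L


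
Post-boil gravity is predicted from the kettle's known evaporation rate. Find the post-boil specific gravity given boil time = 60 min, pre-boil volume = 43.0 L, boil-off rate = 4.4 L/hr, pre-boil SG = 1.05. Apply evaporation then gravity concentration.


V_post = V_pre − rate·(t/60);  SG_post = 1 + (SG_pre−1)·V_pre/V_post
V_post = 43.0 − 4.4·(60/60) = 38.6000
SG_post = 1 + (1.05 − 1)·43.0/38.6000

1.0557


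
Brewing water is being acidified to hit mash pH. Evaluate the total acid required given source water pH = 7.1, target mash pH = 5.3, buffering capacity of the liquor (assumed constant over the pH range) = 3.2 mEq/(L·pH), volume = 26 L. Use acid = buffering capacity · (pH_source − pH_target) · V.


acid = 3.2 · (7.1 − 5.3) · 26

149.7600 mEq


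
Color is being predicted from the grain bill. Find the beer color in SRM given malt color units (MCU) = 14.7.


SRM = 1.4922 · MCU^0.6859
SRM = 1.4922 · 14.7^0.6859

9.4295 SRM


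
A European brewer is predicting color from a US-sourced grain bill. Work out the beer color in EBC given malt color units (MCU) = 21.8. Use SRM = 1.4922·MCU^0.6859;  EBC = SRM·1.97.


SRM = 1.4922·21.8^0.6859 = 12.3559
EBC = 12.3559·1.97

24.3411 EBC


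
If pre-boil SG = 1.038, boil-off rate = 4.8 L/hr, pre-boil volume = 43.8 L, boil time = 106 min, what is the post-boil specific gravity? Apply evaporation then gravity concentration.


V_post = V_pre − rate·(t/60);  SG_post = 1 + (SG_pre−1)·V_pre/V_post
V_post = 43.8 − 4.8·(106/60) = 35.3200
SG_post = 1 + (1.038 − 1)·43.8/35.3200

1.0471


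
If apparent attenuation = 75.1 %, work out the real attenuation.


RA = AA · 0.8192
RA = 75.1 · 0.8192

61.5219 %


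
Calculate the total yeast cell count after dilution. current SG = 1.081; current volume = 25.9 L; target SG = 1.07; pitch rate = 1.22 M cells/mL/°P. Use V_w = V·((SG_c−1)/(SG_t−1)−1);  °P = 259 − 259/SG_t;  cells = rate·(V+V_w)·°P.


V_w = 25.9·((1.081−1)/(1.07−1)−1) = 4.0700
V_final = 25.9 + 4.0700 = 29.9700
°P = 259 − 259/1.07 = 16.9439
cells = 1.22·29.9700·16.9439

619.5275 billion cells


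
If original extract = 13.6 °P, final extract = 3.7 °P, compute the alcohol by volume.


SG = 259/(259 − P);  ABV = (OG − FG)·131.25
OG = 259/(259 − 13.6) = 1.0554
FG = 259/(259 − 3.7) = 1.0145
ABV = (1.0554 − 1.0145)·131.25

5.3717 % ABV


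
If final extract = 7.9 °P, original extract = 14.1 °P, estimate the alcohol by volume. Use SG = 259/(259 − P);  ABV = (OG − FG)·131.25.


OG = 259/(259 − 14.1) = 1.0576
FG = 259/(259 − 7.9) = 1.0315
ABV = (1.0576 − 1.0315)·131.25

3.4273 % ABV


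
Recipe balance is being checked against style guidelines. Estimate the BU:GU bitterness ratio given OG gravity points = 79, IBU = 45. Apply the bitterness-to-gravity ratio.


BU:GU = IBU / OG_points
BU:GU = 45 / 79

0.5696


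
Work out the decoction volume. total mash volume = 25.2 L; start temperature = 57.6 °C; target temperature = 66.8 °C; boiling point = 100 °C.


V_dec = V_total·(T_target − T_start)/(T_boil − T_start)
V_dec = 25.2·(66.8 − 57.6)/(100 − 57.6)

5.4679 L


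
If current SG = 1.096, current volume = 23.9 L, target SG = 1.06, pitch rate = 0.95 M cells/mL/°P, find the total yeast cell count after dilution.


V_w = V·((SG_c−1)/(SG_t−1)−1);  °P = 259 − 259/SG_t;  cells = rate·(V+V_w)·°P
V_w = 23.9·((1.096−1)/(1.06−1)−1) = 14.3400
V_final = 23.9 + 14.3400 = 38.2400
°P = 259 − 259/1.06 = 14.6604
cells = 0.95·38.2400·14.6604

532.5822 billion cells


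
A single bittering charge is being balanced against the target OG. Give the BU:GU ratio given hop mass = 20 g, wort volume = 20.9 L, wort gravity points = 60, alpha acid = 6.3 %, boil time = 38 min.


U = 1.65·0.000125^(GP/1000)·(1−e^(−0.04t))/4.15;  IBU = (α/100)·m·U·1000/V;  BU:GU = IBU/GP
U = 1.65·0.000125^(60/1000)·(1−e^(−0.04·38))/4.15 = 0.1812
IBU = (6.3/100)·20·0.1812·1000/20.9 = 10.9216
BU:GU = 10.9216/60

0.1820


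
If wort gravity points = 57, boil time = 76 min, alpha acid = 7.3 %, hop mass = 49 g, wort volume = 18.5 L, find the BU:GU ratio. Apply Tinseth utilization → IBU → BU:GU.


U = 1.65·0.000125^(GP/1000)·(1−e^(−0.04t))/4.15;  IBU = (α/100)·m·U·1000/V;  BU:GU = IBU/GP
U = 1.65·0.000125^(57/1000)·(1−e^(−0.04·76))/4.15 = 0.2268
IBU = (7.3/100)·49·0.2268·1000/18.5 = 43.8550
BU:GU = 43.8550/57

0.7694


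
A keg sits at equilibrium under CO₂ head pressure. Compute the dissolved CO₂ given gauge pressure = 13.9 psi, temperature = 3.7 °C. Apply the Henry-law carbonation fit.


vols = (P + 14.695)·(0.01821 + 0.09011·e^(−0.04·T))
vols = (13.9 + 14.695)·(0.01821 + 0.09011·e^(−0.04·3.7))

2.7429 volumes


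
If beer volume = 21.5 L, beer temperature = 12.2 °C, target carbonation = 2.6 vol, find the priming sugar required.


residual = 14.695·(0.01821 + 0.09011·e^(−0.04·T));  sugar = (target − residual)·4.0·V
residual = 14.695·(0.01821 + 0.09011·e^(−0.04·12.2)) = 1.0804
sugar = (2.6 − 1.0804)·4.0·21.5

130.6822 g


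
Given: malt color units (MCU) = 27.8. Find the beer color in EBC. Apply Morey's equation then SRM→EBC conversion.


SRM = 1.4922·MCU^0.6859;  EBC = SRM·1.97
SRM = 1.4922·27.8^0.6859 = 14.5981
EBC = 14.5981·1.97

28.7583 EBC


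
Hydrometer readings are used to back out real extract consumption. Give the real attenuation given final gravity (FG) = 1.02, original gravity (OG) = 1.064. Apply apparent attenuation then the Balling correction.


AA = (OG−FG)/(OG−1)·100;  RA = AA·0.8192
AA = (1.064 − 1.02)/(1.064 − 1)·100 = 68.7500
RA = 68.7500·0.8192

56.3200 %


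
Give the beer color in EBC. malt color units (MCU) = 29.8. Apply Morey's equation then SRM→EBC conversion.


SRM = 1.4922·MCU^0.6859;  EBC = SRM·1.97
SRM = 1.4922·29.8^0.6859 = 15.3106
EBC = 15.3106·1.97

30.1619 EBC


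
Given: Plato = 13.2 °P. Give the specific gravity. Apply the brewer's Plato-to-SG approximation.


SG = 259/(259 − P)
SG = 259/(259 − 13.2)

1.0537


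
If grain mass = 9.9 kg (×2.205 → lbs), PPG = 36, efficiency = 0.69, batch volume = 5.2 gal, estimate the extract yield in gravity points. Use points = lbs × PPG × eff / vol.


lbs = 9.9 × 2.205 = 21.8295
points = 21.8295 × 36 × 0.69 / 5.2

104.2778 points


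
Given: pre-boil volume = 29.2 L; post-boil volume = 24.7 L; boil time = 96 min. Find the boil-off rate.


rate = (V_pre − V_post) / (t_min/60)
rate = (29.2 − 24.7) / (96/60)

2.8125 L/hr


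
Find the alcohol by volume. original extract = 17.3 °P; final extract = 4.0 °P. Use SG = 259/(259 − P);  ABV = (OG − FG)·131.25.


OG = 259/(259 − 17.3) = 1.0716
FG = 259/(259 − 4.0) = 1.0157
ABV = (1.0716 − 1.0157)·131.25

7.3356 % ABV


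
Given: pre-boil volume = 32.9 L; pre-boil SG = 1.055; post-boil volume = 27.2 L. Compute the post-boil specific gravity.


SG_post = 1 + (SG_pre − 1)·V_pre/V_post
pts_pre = (1.055 − 1)·1000 = 55.0000
pts_post = 55.0000·32.9/27.2 = 66.5257
SG_post = 1 + 66.5257/1000

1.0665


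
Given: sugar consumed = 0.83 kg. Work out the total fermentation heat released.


Q = m_sugar · 590 kJ/kg
Q = 0.83 · 590

489.7000 kJ


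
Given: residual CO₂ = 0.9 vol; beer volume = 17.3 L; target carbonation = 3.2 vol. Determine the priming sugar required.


sugar = (target − residual)·4.0·V
sugar = (3.2 − 0.9)·4.0·17.3

159.1600 g


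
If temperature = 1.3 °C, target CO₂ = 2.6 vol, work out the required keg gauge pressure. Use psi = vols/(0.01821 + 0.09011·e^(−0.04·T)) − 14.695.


psi = 2.6/(0.01821 + 0.09011·e^(−0.04·1.3)) − 14.695

10.3643 psi


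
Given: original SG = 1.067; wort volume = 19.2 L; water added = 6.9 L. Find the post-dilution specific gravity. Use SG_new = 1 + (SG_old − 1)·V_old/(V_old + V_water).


pts = (1.067 − 1)·1000·19.2/(19.2 + 6.9) = 49.2874
SG_new = 1 + 49.2874/1000

1.0493


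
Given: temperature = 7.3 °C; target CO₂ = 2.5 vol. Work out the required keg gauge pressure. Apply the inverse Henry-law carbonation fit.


psi = vols/(0.01821 + 0.09011·e^(−0.04·T)) − 14.695
psi = 2.5/(0.01821 + 0.09011·e^(−0.04·7.3)) − 14.695

14.5443 psi


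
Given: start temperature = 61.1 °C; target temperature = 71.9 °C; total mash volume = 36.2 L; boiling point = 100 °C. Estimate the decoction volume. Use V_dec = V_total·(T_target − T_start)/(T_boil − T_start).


V_dec = 36.2·(71.9 − 61.1)/(100 − 61.1)

10.0504 L


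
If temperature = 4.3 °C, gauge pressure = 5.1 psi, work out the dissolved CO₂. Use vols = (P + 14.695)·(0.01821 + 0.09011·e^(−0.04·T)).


vols = (5.1 + 14.695)·(0.01821 + 0.09011·e^(−0.04·4.3))

1.8623 volumes


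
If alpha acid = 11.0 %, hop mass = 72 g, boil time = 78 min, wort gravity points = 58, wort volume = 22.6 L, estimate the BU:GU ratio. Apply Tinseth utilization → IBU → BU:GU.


U = 1.65·0.000125^(GP/1000)·(1−e^(−0.04t))/4.15;  IBU = (α/100)·m·U·1000/V;  BU:GU = IBU/GP
U = 1.65·0.000125^(58/1000)·(1−e^(−0.04·78))/4.15 = 0.2257
IBU = (11.0/100)·72·0.2257·1000/22.6 = 79.0788
BU:GU = 79.0788/58

1.3634


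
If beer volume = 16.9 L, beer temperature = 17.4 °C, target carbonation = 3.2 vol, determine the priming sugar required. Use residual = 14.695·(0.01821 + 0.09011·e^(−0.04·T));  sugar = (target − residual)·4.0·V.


residual = 14.695·(0.01821 + 0.09011·e^(−0.04·17.4)) = 0.9278
sugar = (3.2 − 0.9278)·4.0·16.9

153.6012 g


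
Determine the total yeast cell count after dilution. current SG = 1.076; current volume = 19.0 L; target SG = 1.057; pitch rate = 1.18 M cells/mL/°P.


V_w = V·((SG_c−1)/(SG_t−1)−1);  °P = 259 − 259/SG_t;  cells = rate·(V+V_w)·°P
V_w = 19.0·((1.076−1)/(1.057−1)−1) = 6.3333
V_final = 19.0 + 6.3333 = 25.3333
°P = 259 − 259/1.057 = 13.9669
cells = 1.18·25.3333·13.9669

417.5168 billion cells


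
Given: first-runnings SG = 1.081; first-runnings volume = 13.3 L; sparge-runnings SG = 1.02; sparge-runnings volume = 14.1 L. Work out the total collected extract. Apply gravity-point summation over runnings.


total = Σ (SG_i − 1)·1000·V_i
first = (1.081 − 1)·1000·13.3 = 1077.3000
sparge = (1.02 − 1)·1000·14.1 = 282.0000
total = 1077.3000 + 282.0000

1359.3000 gravity·L


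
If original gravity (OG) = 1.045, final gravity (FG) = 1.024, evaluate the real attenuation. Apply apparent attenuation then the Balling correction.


AA = (OG−FG)/(OG−1)·100;  RA = AA·0.8192
AA = (1.045 − 1.024)/(1.045 − 1)·100 = 46.6667
RA = 46.6667·0.8192

38.2293 %


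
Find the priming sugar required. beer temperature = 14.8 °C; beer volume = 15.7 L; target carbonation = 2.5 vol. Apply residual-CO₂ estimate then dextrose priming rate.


residual = 14.695·(0.01821 + 0.09011·e^(−0.04·T));  sugar = (target − residual)·4.0·V
residual = 14.695·(0.01821 + 0.09011·e^(−0.04·14.8)) = 1.0002
sugar = (2.5 − 1.0002)·4.0·15.7

94.1905 g


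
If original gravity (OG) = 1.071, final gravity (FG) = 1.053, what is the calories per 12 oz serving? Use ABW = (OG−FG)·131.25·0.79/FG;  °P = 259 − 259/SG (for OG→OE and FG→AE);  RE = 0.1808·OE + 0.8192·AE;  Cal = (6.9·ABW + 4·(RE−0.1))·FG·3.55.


ABW = (1.071 − 1.053)·131.25·0.79/1.053 = 1.7724
OE = 259 − 259/1.071 = 17.1699 °P
AE = 259 − 259/1.053 = 13.0361 °P
RE = 0.1808·17.1699 + 0.8192·13.0361 = 13.7835 °P
Cal = (6.9·1.7724 + 4·(13.7835−0.1))·1.053·3.55

250.3206 kcal


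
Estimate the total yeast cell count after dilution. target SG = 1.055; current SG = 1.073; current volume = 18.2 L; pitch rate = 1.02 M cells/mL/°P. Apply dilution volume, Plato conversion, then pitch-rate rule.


V_w = V·((SG_c−1)/(SG_t−1)−1);  °P = 259 − 259/SG_t;  cells = rate·(V+V_w)·°P
V_w = 18.2·((1.073−1)/(1.055−1)−1) = 5.9564
V_final = 18.2 + 5.9564 = 24.1564
°P = 259 − 259/1.055 = 13.5024
cells = 1.02·24.1564·13.5024

332.6915 billion cells


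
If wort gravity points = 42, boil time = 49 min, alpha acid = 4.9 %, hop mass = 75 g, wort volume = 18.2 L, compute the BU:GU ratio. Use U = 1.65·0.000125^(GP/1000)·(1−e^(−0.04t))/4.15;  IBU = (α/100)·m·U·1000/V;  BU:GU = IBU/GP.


U = 1.65·0.000125^(42/1000)·(1−e^(−0.04·49))/4.15 = 0.2342
IBU = (4.9/100)·75·0.2342·1000/18.2 = 47.2886
BU:GU = 47.2886/42

1.1259


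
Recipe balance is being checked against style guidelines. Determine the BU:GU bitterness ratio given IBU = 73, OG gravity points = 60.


BU:GU = IBU / OG_points
BU:GU = 73 / 60

1.2167


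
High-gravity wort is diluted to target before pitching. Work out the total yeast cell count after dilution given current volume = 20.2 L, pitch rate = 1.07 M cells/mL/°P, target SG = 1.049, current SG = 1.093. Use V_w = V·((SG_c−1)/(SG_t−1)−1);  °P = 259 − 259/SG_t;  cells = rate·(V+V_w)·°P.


V_w = 20.2·((1.093−1)/(1.049−1)−1) = 18.1388
V_final = 20.2 + 18.1388 = 38.3388
°P = 259 − 259/1.049 = 12.0982
cells = 1.07·38.3388·12.0982

496.2978 billion cells


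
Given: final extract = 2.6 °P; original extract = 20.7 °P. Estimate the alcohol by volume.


SG = 259/(259 − P);  ABV = (OG − FG)·131.25
OG = 259/(259 − 20.7) = 1.0869
FG = 259/(259 − 2.6) = 1.0101
ABV = (1.0869 − 1.0101)·131.25

10.0701 % ABV


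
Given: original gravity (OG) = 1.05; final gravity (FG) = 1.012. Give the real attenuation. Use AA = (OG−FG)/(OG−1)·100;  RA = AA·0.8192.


AA = (1.05 − 1.012)/(1.05 − 1)·100 = 76.0000
RA = 76.0000·0.8192

62.2592 %


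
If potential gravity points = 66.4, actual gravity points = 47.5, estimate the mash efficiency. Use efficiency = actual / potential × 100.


efficiency = 47.5 / 66.4 × 100

71.5361 %


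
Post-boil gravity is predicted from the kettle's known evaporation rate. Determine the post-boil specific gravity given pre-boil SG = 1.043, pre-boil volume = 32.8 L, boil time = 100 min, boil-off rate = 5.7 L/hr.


V_post = V_pre − rate·(t/60);  SG_post = 1 + (SG_pre−1)·V_pre/V_post
V_post = 32.8 − 5.7·(100/60) = 23.3000
SG_post = 1 + (1.043 − 1)·32.8/23.3000

1.0605


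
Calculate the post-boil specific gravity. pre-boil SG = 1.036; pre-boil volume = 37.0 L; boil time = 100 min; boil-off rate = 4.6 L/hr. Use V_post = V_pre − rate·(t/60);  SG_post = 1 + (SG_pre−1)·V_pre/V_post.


V_post = 37.0 − 4.6·(100/60) = 29.3333
SG_post = 1 + (1.036 − 1)·37.0/29.3333

1.0454


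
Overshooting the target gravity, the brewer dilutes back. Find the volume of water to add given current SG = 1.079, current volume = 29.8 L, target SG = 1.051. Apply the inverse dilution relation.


V_water = V·((SG_curr − 1)/(SG_target − 1) − 1)
V_water = 29.8·((1.079 − 1)/(1.051 − 1) − 1)

16.3608 L


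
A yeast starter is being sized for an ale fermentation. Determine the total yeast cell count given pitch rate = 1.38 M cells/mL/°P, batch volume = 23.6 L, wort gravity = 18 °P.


cells (billions) = rate · V_L · °P
cells = 1.38 · 23.6 · 18

586.2240 billion cells


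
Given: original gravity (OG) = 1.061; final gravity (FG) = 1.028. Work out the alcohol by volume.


ABV = (OG − FG) · 131.25
ABV = (1.061 − 1.028) · 131.25

4.3312 % ABV


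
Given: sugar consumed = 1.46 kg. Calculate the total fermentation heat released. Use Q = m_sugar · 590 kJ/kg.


Q = 1.46 · 590

861.4000 kJ


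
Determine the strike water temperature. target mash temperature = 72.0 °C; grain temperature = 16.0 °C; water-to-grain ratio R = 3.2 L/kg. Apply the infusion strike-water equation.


T_strike = (0.41/R)·(T_mash − T_grain) + T_mash
T_strike = (0.41/3.2)·(72.0 − 16.0) + 72.0

79.1750 °C


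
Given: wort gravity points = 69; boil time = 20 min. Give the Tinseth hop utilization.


U = 1.65·0.000125^(GP/1000) · (1 − e^(−0.04·t))/4.15
bigness = 1.65·0.000125^(69/1000) = 0.8875
boil_factor = (1 − e^(−0.04·20))/4.15 = 0.1327
U = 0.8875 · 0.1327

0.1178


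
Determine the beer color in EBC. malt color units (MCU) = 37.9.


SRM = 1.4922·MCU^0.6859;  EBC = SRM·1.97
SRM = 1.4922·37.9^0.6859 = 18.0558
EBC = 18.0558·1.97

35.5698 EBC


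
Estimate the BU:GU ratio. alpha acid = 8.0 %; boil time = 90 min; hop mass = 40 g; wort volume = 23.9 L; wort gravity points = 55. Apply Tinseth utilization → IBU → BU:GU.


U = 1.65·0.000125^(GP/1000)·(1−e^(−0.04t))/4.15;  IBU = (α/100)·m·U·1000/V;  BU:GU = IBU/GP
U = 1.65·0.000125^(55/1000)·(1−e^(−0.04·90))/4.15 = 0.2359
IBU = (8.0/100)·40·0.2359·1000/23.9 = 31.5854
BU:GU = 31.5854/55

0.5743


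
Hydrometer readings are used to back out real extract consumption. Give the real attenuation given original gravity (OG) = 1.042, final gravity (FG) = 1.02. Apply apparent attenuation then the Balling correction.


AA = (OG−FG)/(OG−1)·100;  RA = AA·0.8192
AA = (1.042 − 1.02)/(1.042 − 1)·100 = 52.3810
RA = 52.3810·0.8192

42.9105 %


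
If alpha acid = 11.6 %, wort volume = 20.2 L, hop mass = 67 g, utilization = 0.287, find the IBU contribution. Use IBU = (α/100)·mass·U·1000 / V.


IBU = (11.6/100)·67·0.287·1000 / 20.2

110.4240 IBU


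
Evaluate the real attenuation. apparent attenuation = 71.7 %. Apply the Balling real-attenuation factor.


RA = AA · 0.8192
RA = 71.7 · 0.8192

58.7366 %


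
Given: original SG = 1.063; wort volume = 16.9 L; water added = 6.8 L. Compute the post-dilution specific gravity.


SG_new = 1 + (SG_old − 1)·V_old/(V_old + V_water)
pts = (1.063 − 1)·1000·16.9/(16.9 + 6.8) = 44.9241
SG_new = 1 + 44.9241/1000

1.0449
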